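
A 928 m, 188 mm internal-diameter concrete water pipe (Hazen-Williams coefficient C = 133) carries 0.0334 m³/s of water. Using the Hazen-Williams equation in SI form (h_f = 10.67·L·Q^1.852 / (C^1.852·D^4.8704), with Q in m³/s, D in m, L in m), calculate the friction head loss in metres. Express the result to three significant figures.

h_f ≈ 7.30 m

h_f = 10.67·928·0.0334^1.852 / (133^1.852·0.188^4.8704) = 7.302 m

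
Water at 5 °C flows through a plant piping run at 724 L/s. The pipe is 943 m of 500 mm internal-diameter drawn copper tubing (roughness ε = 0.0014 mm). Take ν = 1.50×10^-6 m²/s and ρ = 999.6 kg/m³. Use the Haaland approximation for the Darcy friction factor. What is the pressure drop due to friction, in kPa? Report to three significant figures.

Δp ≈ 144 kPa

V = 4Q/(πD²) = 4·0.724/(π·0.500²) = 3.687 m/s
Re = VD/ν = 3.687·0.500/1.50×10^-6 = 1.23×10^6 → turbulent
ε/D = 0.0014/500 = 2.80×10^-6
Haaland: f = 0.01125
h_f = f(L/D)V²/(2g) = 0.01125·(943/0.500)·3.687²/(2·9.81) = 14.70 m
Δp = ρg·h_f = 999.6·9.81·14.70 = 144.1 kPa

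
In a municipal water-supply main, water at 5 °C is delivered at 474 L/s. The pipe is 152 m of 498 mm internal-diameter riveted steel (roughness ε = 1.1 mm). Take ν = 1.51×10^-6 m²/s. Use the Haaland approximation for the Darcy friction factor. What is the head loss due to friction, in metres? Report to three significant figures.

V = 4Q/(πD²) = 4·0.474/(π·0.498²) = 2.433 m/s
Re = VD/ν = 2.433·0.498/1.51×10^-6 = 8.03×10^5 → turbulent
ε/D = 1.1/498 = 0.00221
Haaland: f = 0.02429
h_f = f(L/D)V²/(2g) = 0.02429·(152/0.498)·2.433²/(2·9.81) = 2.238 m

h_f ≈ 2.24 m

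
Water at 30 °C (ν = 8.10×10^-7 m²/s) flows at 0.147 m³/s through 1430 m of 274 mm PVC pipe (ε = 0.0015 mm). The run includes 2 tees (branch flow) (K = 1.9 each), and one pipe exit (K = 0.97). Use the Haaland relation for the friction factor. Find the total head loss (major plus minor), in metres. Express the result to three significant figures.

V = 4Q/(πD²) = 2.493 m/s; V²/2g = 0.3168 m
Re = 8.43×10^5, ε/D = 5.47×10^-6 → f = 0.01201 (Haaland)
Major: h_f = f(L/D)·V²/2g = 0.01201·5219·0.3168 = 19.85 m
Minor: ΣK = 4.77; h_m = ΣK·V²/2g = 1.511 m
Total H_L = 19.85 + 1.511 = 21.37 m

H_L ≈ 21.4 m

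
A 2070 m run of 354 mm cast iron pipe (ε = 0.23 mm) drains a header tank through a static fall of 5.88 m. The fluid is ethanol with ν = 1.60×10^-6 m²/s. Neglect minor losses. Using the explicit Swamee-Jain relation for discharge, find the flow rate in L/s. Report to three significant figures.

Q ≈ 99.3 L/s

Swamee-Jain (Type II): Q = -0.965·√(gD⁵h_f/L)·ln[ε/(3.7D) + √(3.17ν²L/(gD³h_f))]
√(gD⁵h_f/L) = √(9.81·0.354⁵·5.88/2070) = 0.01245
ε/(3.7D) = 1.76×10^-4; √(3.17ν²L/(gD³h_f)) = 8.10×10^-5
Q = -0.965·0.01245·ln(2.566×10^-4) = 0.09930 m³/s
Check: V = 1.01 m/s, Re = 2.23×10^5, f = 0.01952, h_f = 5.92 m ≈ 5.88 m ✓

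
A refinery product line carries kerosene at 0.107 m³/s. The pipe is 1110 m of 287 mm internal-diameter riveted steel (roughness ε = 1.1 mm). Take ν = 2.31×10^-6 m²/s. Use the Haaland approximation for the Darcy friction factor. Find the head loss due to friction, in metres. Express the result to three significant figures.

V = 4Q/(πD²) = 4·0.107/(π·0.287²) = 1.654 m/s
Re = VD/ν = 1.654·0.287/2.31×10^-6 = 2.05×10^5 → turbulent
ε/D = 1.1/287 = 0.00383
Haaland: f = 0.02862
h_f = f(L/D)V²/(2g) = 0.02862·(1110/0.287)·1.654²/(2·9.81) = 15.43 m

h_f ≈ 15.4 m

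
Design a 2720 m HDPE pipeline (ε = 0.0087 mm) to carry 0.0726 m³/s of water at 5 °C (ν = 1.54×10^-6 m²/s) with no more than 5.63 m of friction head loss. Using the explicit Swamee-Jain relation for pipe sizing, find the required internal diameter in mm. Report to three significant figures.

D ≈ 325 mm

Swamee-Jain (Type III): D = 0.66·[ε^1.25·(LQ²/(gh_f))^4.75 + ν·Q^9.4·(L/(gh_f))^5.2]^0.04
LQ²/(gh_f) = 0.2596; L/(gh_f) = 49.25
Term 1 = ε^1.25·(…)^4.75 = 7.80×10^-10; Term 2 = ν·Q^9.4·(…)^5.2 = 1.91×10^-8
D = 0.66·(7.80×10^-10 + 1.91×10^-8)^0.04 = 0.3247 m = 325 mm
Check: V = 0.877 m/s, Re = 1.85×10^5, f = 0.01601, h_f = 5.25 m ≈ 5.63 m ✓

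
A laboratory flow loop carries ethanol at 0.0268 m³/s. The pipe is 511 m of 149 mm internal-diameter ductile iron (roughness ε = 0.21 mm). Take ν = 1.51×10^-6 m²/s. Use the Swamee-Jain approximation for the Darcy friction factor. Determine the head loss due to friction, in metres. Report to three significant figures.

V = 4Q/(πD²) = 4·0.0268/(π·0.149²) = 1.537 m/s
Re = VD/ν = 1.537·0.149/1.51×10^-6 = 1.52×10^5 → turbulent
ε/D = 0.21/149 = 0.00141
Swamee-Jain: f = 0.02301
h_f = f(L/D)V²/(2g) = 0.02301·(511/0.149)·1.537²/(2·9.81) = 9.502 m

h_f ≈ 9.50 m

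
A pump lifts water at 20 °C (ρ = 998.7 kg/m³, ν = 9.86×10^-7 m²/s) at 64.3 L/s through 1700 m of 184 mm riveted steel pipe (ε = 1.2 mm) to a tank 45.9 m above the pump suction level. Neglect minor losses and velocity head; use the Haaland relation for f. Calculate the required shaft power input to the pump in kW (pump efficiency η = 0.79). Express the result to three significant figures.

V = 4Q/(πD²) = 2.418 m/s; Re = 4.51×10^5; ε/D = 0.00652; f = 0.03319
h_f = f(L/D)V²/2g = 91.40 m
Total head H = z + h_f = 45.9 + 91.40 = 137.3 m
P_hyd = ρgQH = 998.7·9.81·0.0643·137.3 = 86.50 kW
P_shaft = P_hyd/η = 86.50/0.79 = 109.5 kW

P_shaft ≈ 109 kW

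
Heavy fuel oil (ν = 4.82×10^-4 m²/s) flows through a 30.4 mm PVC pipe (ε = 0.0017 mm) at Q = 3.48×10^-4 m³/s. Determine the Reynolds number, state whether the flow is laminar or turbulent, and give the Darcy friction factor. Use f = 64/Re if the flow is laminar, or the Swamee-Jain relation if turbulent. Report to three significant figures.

Re ≈ 30.2; laminar; f = 64/Re ≈ 2.12

V = 4Q/(πD²) = 0.4794 m/s
Re = VD/ν = 0.4794·0.0304/4.82×10^-4 = 30.2
Re < 2300 → laminar → f = 64/Re = 2.116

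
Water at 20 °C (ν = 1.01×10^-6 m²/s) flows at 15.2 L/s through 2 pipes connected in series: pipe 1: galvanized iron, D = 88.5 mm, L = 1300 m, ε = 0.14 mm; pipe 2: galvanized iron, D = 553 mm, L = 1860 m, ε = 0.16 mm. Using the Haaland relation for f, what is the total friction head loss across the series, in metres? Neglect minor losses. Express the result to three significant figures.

H ≈ 105 m

Pipe 1: V = 2.471 m/s, Re = 2.17×10^5, ε/D = 0.00158, f = 0.02292, h_1 = f(L/D)V²/2g = 104.8 m
Pipe 2: V = 0.06329 m/s, Re = 3.47×10^4, ε/D = 2.89×10^-4, f = 0.02324, h_2 = f(L/D)V²/2g = 0.01595 m
Series → Q common, losses add: H = Σh = 104.8 m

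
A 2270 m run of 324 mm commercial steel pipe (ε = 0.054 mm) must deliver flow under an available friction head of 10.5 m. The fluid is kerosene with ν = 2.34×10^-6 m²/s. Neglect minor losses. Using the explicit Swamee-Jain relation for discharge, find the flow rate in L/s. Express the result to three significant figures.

Q ≈ 108 L/s

Swamee-Jain (Type II): Q = -0.965·√(gD⁵h_f/L)·ln[ε/(3.7D) + √(3.17ν²L/(gD³h_f))]
√(gD⁵h_f/L) = √(9.81·0.324⁵·10.5/2270) = 0.01273
ε/(3.7D) = 4.50×10^-5; √(3.17ν²L/(gD³h_f)) = 1.06×10^-4
Q = -0.965·0.01273·ln(1.511×10^-4) = 0.1081 m³/s
Check: V = 1.31 m/s, Re = 1.81×10^5, f = 0.01713, h_f = 10.5 m ≈ 10.5 m ✓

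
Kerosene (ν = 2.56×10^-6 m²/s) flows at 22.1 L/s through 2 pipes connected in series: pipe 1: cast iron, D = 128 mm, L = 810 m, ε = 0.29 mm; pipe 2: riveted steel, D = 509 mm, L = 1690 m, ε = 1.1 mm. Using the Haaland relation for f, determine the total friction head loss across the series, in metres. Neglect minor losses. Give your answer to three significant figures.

H ≈ 24.7 m

Pipe 1: V = 1.717 m/s, Re = 8.59×10^4, ε/D = 0.00227, f = 0.02587, h_1 = f(L/D)V²/2g = 24.62 m
Pipe 2: V = 0.1086 m/s, Re = 2.16×10^4, ε/D = 0.00216, f = 0.02942, h_2 = f(L/D)V²/2g = 0.05873 m
Series → Q common, losses add: H = Σh = 24.67 m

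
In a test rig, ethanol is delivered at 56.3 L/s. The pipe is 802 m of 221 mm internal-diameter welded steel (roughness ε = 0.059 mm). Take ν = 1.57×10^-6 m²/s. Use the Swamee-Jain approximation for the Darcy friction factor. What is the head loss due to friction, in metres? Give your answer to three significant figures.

h_f ≈ 6.98 m

V = 4Q/(πD²) = 4·0.0563/(π·0.221²) = 1.468 m/s
Re = VD/ν = 1.468·0.221/1.57×10^-6 = 2.07×10^5 → turbulent
ε/D = 0.059/221 = 2.67×10^-4
Swamee-Jain: f = 0.01751
h_f = f(L/D)V²/(2g) = 0.01751·(802/0.221)·1.468²/(2·9.81) = 6.978 m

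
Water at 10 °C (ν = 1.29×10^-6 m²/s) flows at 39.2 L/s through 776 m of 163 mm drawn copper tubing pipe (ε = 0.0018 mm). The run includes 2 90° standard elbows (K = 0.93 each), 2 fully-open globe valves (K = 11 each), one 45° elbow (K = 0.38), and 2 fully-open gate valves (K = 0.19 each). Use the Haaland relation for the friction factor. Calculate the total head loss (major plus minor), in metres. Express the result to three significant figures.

H_L ≈ 17.3 m

V = 4Q/(πD²) = 1.879 m/s; V²/2g = 0.1799 m
Re = 2.37×10^5, ε/D = 1.10×10^-5 → f = 0.01507 (Haaland)
Major: h_f = f(L/D)·V²/2g = 0.01507·4761·0.1799 = 12.90 m
Minor: ΣK = 24.6; h_m = ΣK·V²/2g = 4.428 m
Total H_L = 12.90 + 4.428 = 17.33 m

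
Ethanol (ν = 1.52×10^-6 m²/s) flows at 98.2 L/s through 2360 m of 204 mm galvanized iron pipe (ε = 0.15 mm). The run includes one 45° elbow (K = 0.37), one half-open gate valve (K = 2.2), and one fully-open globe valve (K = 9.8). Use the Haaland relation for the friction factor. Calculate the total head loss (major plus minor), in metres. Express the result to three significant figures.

V = 4Q/(πD²) = 3.004 m/s; V²/2g = 0.4601 m
Re = 4.03×10^5, ε/D = 7.35×10^-4 → f = 0.01907 (Haaland)
Major: h_f = f(L/D)·V²/2g = 0.01907·11569·0.4601 = 101.5 m
Minor: ΣK = 12.4; h_m = ΣK·V²/2g = 5.691 m
Total H_L = 101.5 + 5.691 = 107.2 m

H_L ≈ 107 m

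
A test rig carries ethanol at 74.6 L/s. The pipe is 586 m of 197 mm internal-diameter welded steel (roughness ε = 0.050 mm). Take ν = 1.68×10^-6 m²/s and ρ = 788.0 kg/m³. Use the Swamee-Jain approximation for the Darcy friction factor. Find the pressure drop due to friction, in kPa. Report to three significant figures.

V = 4Q/(πD²) = 4·0.0746/(π·0.197²) = 2.447 m/s
Re = VD/ν = 2.447·0.197/1.68×10^-6 = 2.87×10^5 → turbulent
ε/D = 0.050/197 = 2.54×10^-4
Swamee-Jain: f = 0.01680
h_f = f(L/D)V²/(2g) = 0.01680·(586/0.197)·2.447²/(2·9.81) = 15.26 m
Δp = ρg·h_f = 788.0·9.81·15.26 = 118.0 kPa

Δp ≈ 118 kPa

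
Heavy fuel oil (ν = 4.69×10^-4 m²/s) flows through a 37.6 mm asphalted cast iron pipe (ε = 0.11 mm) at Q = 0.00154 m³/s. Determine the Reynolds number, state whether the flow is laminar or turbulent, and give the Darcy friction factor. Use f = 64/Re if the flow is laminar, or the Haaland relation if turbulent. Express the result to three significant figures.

V = 4Q/(πD²) = 1.387 m/s
Re = VD/ν = 1.387·0.0376/4.69×10^-4 = 111
Re < 2300 → laminar → f = 64/Re = 0.5756

Re ≈ 111; laminar; f = 64/Re ≈ 0.576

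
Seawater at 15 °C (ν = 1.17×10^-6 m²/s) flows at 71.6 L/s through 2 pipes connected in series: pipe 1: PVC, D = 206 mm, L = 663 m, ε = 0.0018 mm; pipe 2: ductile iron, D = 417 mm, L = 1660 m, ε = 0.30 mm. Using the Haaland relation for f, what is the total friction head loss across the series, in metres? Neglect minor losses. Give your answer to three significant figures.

H ≈ 11.6 m

Pipe 1: V = 2.148 m/s, Re = 3.78×10^5, ε/D = 8.74×10^-6, f = 0.01382, h_1 = f(L/D)V²/2g = 10.46 m
Pipe 2: V = 0.5243 m/s, Re = 1.87×10^5, ε/D = 7.19×10^-4, f = 0.01981, h_2 = f(L/D)V²/2g = 1.105 m
Series → Q common, losses add: H = Σh = 11.57 m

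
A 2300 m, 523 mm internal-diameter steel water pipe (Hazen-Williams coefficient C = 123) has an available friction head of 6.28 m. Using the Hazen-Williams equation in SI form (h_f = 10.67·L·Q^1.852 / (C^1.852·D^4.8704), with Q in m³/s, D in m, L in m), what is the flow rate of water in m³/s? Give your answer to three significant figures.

Rearranging: Q = [h_f·C^1.852·D^4.8704 / (10.67·L)]^(1/1.852)
Q = [6.28·123^1.852·0.523^4.8704 / (10.67·2300)]^0.540 = 0.2571 m³/s

Q ≈ 0.257 m³/s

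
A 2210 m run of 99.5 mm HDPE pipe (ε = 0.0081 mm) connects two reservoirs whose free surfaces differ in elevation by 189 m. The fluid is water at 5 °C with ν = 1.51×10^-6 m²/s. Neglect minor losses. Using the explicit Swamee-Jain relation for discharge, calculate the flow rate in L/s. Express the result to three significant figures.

Q ≈ 25.0 L/s

Swamee-Jain (Type II): Q = -0.965·√(gD⁵h_f/L)·ln[ε/(3.7D) + √(3.17ν²L/(gD³h_f))]
√(gD⁵h_f/L) = √(9.81·0.0995⁵·189/2210) = 0.002860
ε/(3.7D) = 2.20×10^-5; √(3.17ν²L/(gD³h_f)) = 9.35×10^-5
Q = -0.965·0.002860·ln(1.155×10^-4) = 0.02502 m³/s
Check: V = 3.22 m/s, Re = 2.12×10^5, f = 0.01609, h_f = 189 m ≈ 189 m ✓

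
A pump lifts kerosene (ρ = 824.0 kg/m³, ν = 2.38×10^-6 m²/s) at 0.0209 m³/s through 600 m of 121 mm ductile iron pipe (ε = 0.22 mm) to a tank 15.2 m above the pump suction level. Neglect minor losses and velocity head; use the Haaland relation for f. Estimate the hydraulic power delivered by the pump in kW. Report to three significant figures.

V = 4Q/(πD²) = 1.818 m/s; Re = 9.24×10^4; ε/D = 0.00182; f = 0.02460
h_f = f(L/D)V²/2g = 20.54 m
Total head H = z + h_f = 15.2 + 20.54 = 35.74 m
P_hyd = ρgQH = 824.0·9.81·0.0209·35.74 = 6.038 kW

P_hyd ≈ 6.04 kW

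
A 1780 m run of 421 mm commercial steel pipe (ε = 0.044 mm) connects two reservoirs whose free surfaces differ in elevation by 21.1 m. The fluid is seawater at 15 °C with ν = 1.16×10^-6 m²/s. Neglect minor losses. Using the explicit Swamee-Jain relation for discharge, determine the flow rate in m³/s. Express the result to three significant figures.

Q ≈ 0.374 m³/s

Swamee-Jain (Type II): Q = -0.965·√(gD⁵h_f/L)·ln[ε/(3.7D) + √(3.17ν²L/(gD³h_f))]
√(gD⁵h_f/L) = √(9.81·0.421⁵·21.1/1780) = 0.03922
ε/(3.7D) = 2.82×10^-5; √(3.17ν²L/(gD³h_f)) = 2.22×10^-5
Q = -0.965·0.03922·ln(5.042×10^-5) = 0.3745 m³/s
Check: V = 2.69 m/s, Re = 9.76×10^5, f = 0.01360, h_f = 21.2 m ≈ 21.1 m ✓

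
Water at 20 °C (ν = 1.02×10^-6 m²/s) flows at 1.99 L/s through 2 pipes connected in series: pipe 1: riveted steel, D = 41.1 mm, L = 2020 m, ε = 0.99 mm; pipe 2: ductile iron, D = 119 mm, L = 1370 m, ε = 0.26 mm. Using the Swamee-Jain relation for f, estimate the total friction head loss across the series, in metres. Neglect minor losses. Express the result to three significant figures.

H ≈ 300 m

Pipe 1: V = 1.500 m/s, Re = 6.04×10^4, ε/D = 0.0241, f = 0.05320, h_1 = f(L/D)V²/2g = 299.8 m
Pipe 2: V = 0.1789 m/s, Re = 2.09×10^4, ε/D = 0.00218, f = 0.03025, h_2 = f(L/D)V²/2g = 0.5682 m
Series → Q common, losses add: H = Σh = 300.4 m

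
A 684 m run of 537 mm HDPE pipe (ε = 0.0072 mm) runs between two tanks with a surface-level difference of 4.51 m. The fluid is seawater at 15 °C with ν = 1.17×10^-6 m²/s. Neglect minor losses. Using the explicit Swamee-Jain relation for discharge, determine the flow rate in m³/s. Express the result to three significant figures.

Swamee-Jain (Type II): Q = -0.965·√(gD⁵h_f/L)·ln[ε/(3.7D) + √(3.17ν²L/(gD³h_f))]
√(gD⁵h_f/L) = √(9.81·0.537⁵·4.51/684) = 0.05374
ε/(3.7D) = 3.62×10^-6; √(3.17ν²L/(gD³h_f)) = 2.08×10^-5
Q = -0.965·0.05374·ln(2.444×10^-5) = 0.5508 m³/s
Check: V = 2.43 m/s, Re = 1.12×10^6, f = 0.01174, h_f = 4.51 m ≈ 4.51 m ✓

Q ≈ 0.551 m³/s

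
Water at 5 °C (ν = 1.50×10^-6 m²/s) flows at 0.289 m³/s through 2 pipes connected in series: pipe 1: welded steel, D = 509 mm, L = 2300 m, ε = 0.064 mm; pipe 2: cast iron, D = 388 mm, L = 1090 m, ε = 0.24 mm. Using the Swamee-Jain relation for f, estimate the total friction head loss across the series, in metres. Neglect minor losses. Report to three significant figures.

H ≈ 22.5 m

Pipe 1: V = 1.420 m/s, Re = 4.82×10^5, ε/D = 1.26×10^-4, f = 0.01482, h_1 = f(L/D)V²/2g = 6.884 m
Pipe 2: V = 2.444 m/s, Re = 6.32×10^5, ε/D = 6.19×10^-4, f = 0.01831, h_2 = f(L/D)V²/2g = 15.66 m
Series → Q common, losses add: H = Σh = 22.55 m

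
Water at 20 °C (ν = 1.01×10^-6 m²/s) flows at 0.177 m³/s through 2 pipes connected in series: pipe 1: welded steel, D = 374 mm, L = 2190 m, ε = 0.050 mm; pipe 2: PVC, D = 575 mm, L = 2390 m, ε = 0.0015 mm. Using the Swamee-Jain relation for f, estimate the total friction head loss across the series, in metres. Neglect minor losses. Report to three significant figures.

H ≈ 12.7 m

Pipe 1: V = 1.611 m/s, Re = 5.97×10^5, ε/D = 1.34×10^-4, f = 0.01459, h_1 = f(L/D)V²/2g = 11.30 m
Pipe 2: V = 0.6816 m/s, Re = 3.88×10^5, ε/D = 2.61×10^-6, f = 0.01374, h_2 = f(L/D)V²/2g = 1.353 m
Series → Q common, losses add: H = Σh = 12.65 m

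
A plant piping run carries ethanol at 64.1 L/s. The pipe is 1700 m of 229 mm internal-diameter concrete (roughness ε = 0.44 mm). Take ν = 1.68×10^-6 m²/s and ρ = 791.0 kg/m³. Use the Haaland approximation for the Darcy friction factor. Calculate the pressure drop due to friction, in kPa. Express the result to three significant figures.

Δp ≈ 171 kPa

V = 4Q/(πD²) = 4·0.0641/(π·0.229²) = 1.556 m/s
Re = VD/ν = 1.556·0.229/1.68×10^-6 = 2.12×10^5 → turbulent
ε/D = 0.44/229 = 0.00192
Haaland: f = 0.02398
h_f = f(L/D)V²/(2g) = 0.02398·(1700/0.229)·1.556²/(2·9.81) = 21.98 m
Δp = ρg·h_f = 791.0·9.81·21.98 = 170.5 kPa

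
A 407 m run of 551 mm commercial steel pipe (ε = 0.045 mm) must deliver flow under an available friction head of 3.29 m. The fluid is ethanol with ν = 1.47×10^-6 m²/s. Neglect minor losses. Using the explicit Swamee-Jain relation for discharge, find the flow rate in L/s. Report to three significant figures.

Swamee-Jain (Type II): Q = -0.965·√(gD⁵h_f/L)·ln[ε/(3.7D) + √(3.17ν²L/(gD³h_f))]
√(gD⁵h_f/L) = √(9.81·0.551⁵·3.29/407) = 0.06346
ε/(3.7D) = 2.21×10^-5; √(3.17ν²L/(gD³h_f)) = 2.27×10^-5
Q = -0.965·0.06346·ln(4.480×10^-5) = 0.6132 m³/s
Check: V = 2.57 m/s, Re = 9.64×10^5, f = 0.01327, h_f = 3.30 m ≈ 3.29 m ✓

Q ≈ 613 L/s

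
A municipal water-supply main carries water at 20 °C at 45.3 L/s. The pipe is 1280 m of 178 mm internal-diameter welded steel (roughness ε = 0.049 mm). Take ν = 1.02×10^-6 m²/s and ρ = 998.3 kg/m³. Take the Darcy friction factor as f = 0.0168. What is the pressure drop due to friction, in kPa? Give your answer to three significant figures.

Δp ≈ 200 kPa

V = 4Q/(πD²) = 4·0.0453/(π·0.178²) = 1.820 m/s
h_f = f(L/D)V²/(2g) = 0.01680·(1280/0.178)·1.820²/(2·9.81) = 20.41 m
Δp = ρg·h_f = 998.3·9.81·20.41 = 199.8 kPa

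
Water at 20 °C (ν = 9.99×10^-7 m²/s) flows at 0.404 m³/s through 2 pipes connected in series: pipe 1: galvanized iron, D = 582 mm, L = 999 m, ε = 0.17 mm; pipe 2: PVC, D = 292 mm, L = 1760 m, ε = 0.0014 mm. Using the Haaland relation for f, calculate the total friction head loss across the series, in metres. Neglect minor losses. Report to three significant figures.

Pipe 1: V = 1.519 m/s, Re = 8.85×10^5, ε/D = 2.92×10^-4, f = 0.01561, h_1 = f(L/D)V²/2g = 3.149 m
Pipe 2: V = 6.033 m/s, Re = 1.76×10^6, ε/D = 4.79×10^-6, f = 0.01068, h_2 = f(L/D)V²/2g = 119.4 m
Series → Q common, losses add: H = Σh = 122.5 m

H ≈ 123 m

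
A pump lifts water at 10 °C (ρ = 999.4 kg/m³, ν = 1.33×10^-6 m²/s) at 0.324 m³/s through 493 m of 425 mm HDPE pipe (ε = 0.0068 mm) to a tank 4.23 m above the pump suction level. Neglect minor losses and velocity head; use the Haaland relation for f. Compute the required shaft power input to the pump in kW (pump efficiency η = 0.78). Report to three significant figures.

V = 4Q/(πD²) = 2.284 m/s; Re = 7.30×10^5; ε/D = 1.60×10^-5; f = 0.01246
h_f = f(L/D)V²/2g = 3.844 m
Total head H = z + h_f = 4.23 + 3.844 = 8.074 m
P_hyd = ρgQH = 999.4·9.81·0.324·8.074 = 25.65 kW
P_shaft = P_hyd/η = 25.65/0.78 = 32.88 kW

P_shaft ≈ 32.9 kW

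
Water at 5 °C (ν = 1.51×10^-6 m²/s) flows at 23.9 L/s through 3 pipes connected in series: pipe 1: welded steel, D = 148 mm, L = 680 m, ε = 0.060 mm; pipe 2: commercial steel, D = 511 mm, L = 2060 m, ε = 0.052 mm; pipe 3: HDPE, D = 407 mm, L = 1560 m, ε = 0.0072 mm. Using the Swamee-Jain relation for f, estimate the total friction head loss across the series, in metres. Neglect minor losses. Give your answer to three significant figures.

Pipe 1: V = 1.389 m/s, Re = 1.36×10^5, ε/D = 4.05×10^-4, f = 0.01921, h_1 = f(L/D)V²/2g = 8.684 m
Pipe 2: V = 0.1165 m/s, Re = 3.94×10^4, ε/D = 1.02×10^-4, f = 0.02228, h_2 = f(L/D)V²/2g = 0.06217 m
Pipe 3: V = 0.1837 m/s, Re = 4.95×10^4, ε/D = 1.77×10^-5, f = 0.02088, h_3 = f(L/D)V²/2g = 0.1377 m
Series → Q common, losses add: H = Σh = 8.884 m

H ≈ 8.88 m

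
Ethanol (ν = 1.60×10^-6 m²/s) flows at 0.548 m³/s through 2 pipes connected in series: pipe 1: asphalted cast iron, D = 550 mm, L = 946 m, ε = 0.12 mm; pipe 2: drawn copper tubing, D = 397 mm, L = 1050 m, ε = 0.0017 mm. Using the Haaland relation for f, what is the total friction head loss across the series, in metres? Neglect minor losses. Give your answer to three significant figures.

H ≈ 37.3 m

Pipe 1: V = 2.307 m/s, Re = 7.93×10^5, ε/D = 2.18×10^-4, f = 0.01498, h_1 = f(L/D)V²/2g = 6.987 m
Pipe 2: V = 4.427 m/s, Re = 1.10×10^6, ε/D = 4.28×10^-6, f = 0.01148, h_2 = f(L/D)V²/2g = 30.34 m
Series → Q common, losses add: H = Σh = 37.32 m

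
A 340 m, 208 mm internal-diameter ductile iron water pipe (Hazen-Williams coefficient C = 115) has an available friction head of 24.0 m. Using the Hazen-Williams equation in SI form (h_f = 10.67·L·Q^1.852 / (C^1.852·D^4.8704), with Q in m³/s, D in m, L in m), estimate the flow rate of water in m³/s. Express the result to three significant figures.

Rearranging: Q = [h_f·C^1.852·D^4.8704 / (10.67·L)]^(1/1.852)
Q = [24.0·115^1.852·0.208^4.8704 / (10.67·340)]^0.540 = 0.1232 m³/s

Q ≈ 0.123 m³/s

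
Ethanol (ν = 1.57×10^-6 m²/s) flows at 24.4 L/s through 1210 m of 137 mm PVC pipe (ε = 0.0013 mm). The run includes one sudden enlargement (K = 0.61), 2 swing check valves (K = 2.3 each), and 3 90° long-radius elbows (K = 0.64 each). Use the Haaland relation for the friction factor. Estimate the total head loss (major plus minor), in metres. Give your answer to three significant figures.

V = 4Q/(πD²) = 1.655 m/s; V²/2g = 0.1396 m
Re = 1.44×10^5, ε/D = 9.49×10^-6 → f = 0.01657 (Haaland)
Major: h_f = f(L/D)·V²/2g = 0.01657·8832·0.1396 = 20.44 m
Minor: ΣK = 7.13; h_m = ΣK·V²/2g = 0.9957 m
Total H_L = 20.44 + 0.9957 = 21.44 m

H_L ≈ 21.4 m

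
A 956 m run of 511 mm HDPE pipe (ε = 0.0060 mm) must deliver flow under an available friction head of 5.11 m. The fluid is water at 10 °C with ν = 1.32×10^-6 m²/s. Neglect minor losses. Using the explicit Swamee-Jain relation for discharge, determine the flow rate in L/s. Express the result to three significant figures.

Swamee-Jain (Type II): Q = -0.965·√(gD⁵h_f/L)·ln[ε/(3.7D) + √(3.17ν²L/(gD³h_f))]
√(gD⁵h_f/L) = √(9.81·0.511⁵·5.11/956) = 0.04274
ε/(3.7D) = 3.17×10^-6; √(3.17ν²L/(gD³h_f)) = 2.81×10^-5
Q = -0.965·0.04274·ln(3.127×10^-5) = 0.4279 m³/s
Check: V = 2.09 m/s, Re = 8.08×10^5, f = 0.01229, h_f = 5.10 m ≈ 5.11 m ✓

Q ≈ 428 L/s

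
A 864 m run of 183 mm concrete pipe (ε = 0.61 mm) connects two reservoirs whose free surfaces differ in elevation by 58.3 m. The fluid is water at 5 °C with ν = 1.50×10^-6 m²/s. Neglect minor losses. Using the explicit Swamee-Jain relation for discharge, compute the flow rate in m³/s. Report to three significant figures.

Swamee-Jain (Type II): Q = -0.965·√(gD⁵h_f/L)·ln[ε/(3.7D) + √(3.17ν²L/(gD³h_f))]
√(gD⁵h_f/L) = √(9.81·0.183⁵·58.3/864) = 0.01166
ε/(3.7D) = 9.01×10^-4; √(3.17ν²L/(gD³h_f)) = 4.19×10^-5
Q = -0.965·0.01166·ln(9.428×10^-4) = 0.07836 m³/s
Check: V = 2.98 m/s, Re = 3.63×10^5, f = 0.02743, h_f = 58.6 m ≈ 58.3 m ✓

Q ≈ 0.0784 m³/s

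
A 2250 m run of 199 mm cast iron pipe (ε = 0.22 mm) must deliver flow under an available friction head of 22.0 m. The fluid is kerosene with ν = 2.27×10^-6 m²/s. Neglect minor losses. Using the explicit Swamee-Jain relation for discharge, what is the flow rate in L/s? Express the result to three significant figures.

Swamee-Jain (Type II): Q = -0.965·√(gD⁵h_f/L)·ln[ε/(3.7D) + √(3.17ν²L/(gD³h_f))]
√(gD⁵h_f/L) = √(9.81·0.199⁵·22.0/2250) = 0.005471
ε/(3.7D) = 2.99×10^-4; √(3.17ν²L/(gD³h_f)) = 1.47×10^-4
Q = -0.965·0.005471·ln(4.458×10^-4) = 0.04074 m³/s
Check: V = 1.31 m/s, Re = 1.15×10^5, f = 0.02244, h_f = 22.2 m ≈ 22.0 m ✓

Q ≈ 40.7 L/s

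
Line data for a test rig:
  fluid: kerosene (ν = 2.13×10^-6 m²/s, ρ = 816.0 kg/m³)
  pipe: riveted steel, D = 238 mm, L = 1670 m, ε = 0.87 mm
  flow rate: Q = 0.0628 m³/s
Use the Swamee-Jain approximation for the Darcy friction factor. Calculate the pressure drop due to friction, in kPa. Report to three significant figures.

V = 4Q/(πD²) = 4·0.0628/(π·0.238²) = 1.412 m/s
Re = VD/ν = 1.412·0.238/2.13×10^-6 = 1.58×10^5 → turbulent
ε/D = 0.87/238 = 0.00366
Swamee-Jain: f = 0.02862
h_f = f(L/D)V²/(2g) = 0.02862·(1670/0.238)·1.412²/(2·9.81) = 20.40 m
Δp = ρg·h_f = 816.0·9.81·20.40 = 163.3 kPa

Δp ≈ 163 kPa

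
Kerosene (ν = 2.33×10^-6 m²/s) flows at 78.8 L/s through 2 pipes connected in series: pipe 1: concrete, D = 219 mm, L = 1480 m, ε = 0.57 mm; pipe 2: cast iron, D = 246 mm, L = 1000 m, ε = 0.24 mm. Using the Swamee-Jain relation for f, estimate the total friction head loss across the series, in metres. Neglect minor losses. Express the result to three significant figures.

Pipe 1: V = 2.092 m/s, Re = 1.97×10^5, ε/D = 0.00260, f = 0.02609, h_1 = f(L/D)V²/2g = 39.32 m
Pipe 2: V = 1.658 m/s, Re = 1.75×10^5, ε/D = 9.76×10^-4, f = 0.02128, h_2 = f(L/D)V²/2g = 12.12 m
Series → Q common, losses add: H = Σh = 51.44 m

H ≈ 51.4 m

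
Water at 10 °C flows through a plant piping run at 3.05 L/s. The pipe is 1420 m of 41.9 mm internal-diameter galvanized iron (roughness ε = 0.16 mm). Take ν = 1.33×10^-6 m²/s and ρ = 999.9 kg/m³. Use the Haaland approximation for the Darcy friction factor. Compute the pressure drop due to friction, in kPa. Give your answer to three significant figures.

V = 4Q/(πD²) = 4·0.00305/(π·0.0419²) = 2.212 m/s
Re = VD/ν = 2.212·0.0419/1.33×10^-6 = 6.97×10^4 → turbulent
ε/D = 0.16/41.9 = 0.00382
Haaland: f = 0.02951
h_f = f(L/D)V²/(2g) = 0.02951·(1420/0.0419)·2.212²/(2·9.81) = 249.4 m
Δp = ρg·h_f = 999.9·9.81·249.4 = 2446 kPa

Δp ≈ 2450 kPa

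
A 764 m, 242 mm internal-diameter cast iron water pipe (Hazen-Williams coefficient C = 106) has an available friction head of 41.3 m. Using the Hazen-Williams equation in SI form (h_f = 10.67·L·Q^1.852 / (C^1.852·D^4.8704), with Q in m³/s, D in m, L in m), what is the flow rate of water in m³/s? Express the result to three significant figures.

Q ≈ 0.146 m³/s

Rearranging: Q = [h_f·C^1.852·D^4.8704 / (10.67·L)]^(1/1.852)
Q = [41.3·106^1.852·0.242^4.8704 / (10.67·764)]^0.540 = 0.1464 m³/s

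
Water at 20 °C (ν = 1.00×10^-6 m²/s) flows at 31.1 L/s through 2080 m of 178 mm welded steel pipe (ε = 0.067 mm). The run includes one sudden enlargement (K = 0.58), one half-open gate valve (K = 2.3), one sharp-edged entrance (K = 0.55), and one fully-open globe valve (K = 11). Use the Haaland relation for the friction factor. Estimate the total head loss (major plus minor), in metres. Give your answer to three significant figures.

H_L ≈ 17.7 m

V = 4Q/(πD²) = 1.250 m/s; V²/2g = 0.07961 m
Re = 2.22×10^5, ε/D = 3.76×10^-4 → f = 0.01777 (Haaland)
Major: h_f = f(L/D)·V²/2g = 0.01777·11685·0.07961 = 16.53 m
Minor: ΣK = 14.4; h_m = ΣK·V²/2g = 1.149 m
Total H_L = 16.53 + 1.149 = 17.68 m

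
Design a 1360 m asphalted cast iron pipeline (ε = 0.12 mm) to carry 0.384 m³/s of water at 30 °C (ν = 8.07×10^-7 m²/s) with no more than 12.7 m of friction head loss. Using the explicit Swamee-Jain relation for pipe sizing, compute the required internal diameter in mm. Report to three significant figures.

D ≈ 464 mm

Swamee-Jain (Type III): D = 0.66·[ε^1.25·(LQ²/(gh_f))^4.75 + ν·Q^9.4·(L/(gh_f))^5.2]^0.04
LQ²/(gh_f) = 1.610; L/(gh_f) = 10.92
Term 1 = ε^1.25·(…)^4.75 = 1.20×10^-4; Term 2 = ν·Q^9.4·(…)^5.2 = 2.50×10^-5
D = 0.66·(1.20×10^-4 + 2.50×10^-5)^0.04 = 0.4635 m = 464 mm
Check: V = 2.28 m/s, Re = 1.31×10^6, f = 0.01520, h_f = 11.8 m ≈ 12.7 m ✓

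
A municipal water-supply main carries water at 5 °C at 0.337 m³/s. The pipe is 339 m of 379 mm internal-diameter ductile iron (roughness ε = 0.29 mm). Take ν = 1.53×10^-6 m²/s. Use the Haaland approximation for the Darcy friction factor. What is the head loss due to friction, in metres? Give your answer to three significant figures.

h_f ≈ 7.68 m

V = 4Q/(πD²) = 4·0.337/(π·0.379²) = 2.987 m/s
Re = VD/ν = 2.987·0.379/1.53×10^-6 = 7.40×10^5 → turbulent
ε/D = 0.29/379 = 7.65×10^-4
Haaland: f = 0.01889
h_f = f(L/D)V²/(2g) = 0.01889·(339/0.379)·2.987²/(2·9.81) = 7.683 m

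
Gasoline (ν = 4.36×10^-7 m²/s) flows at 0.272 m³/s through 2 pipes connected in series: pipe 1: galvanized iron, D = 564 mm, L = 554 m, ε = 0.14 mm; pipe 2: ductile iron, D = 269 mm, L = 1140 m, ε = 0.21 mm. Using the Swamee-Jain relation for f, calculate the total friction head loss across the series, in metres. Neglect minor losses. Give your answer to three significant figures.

Pipe 1: V = 1.089 m/s, Re = 1.41×10^6, ε/D = 2.48×10^-4, f = 0.01505, h_1 = f(L/D)V²/2g = 0.8928 m
Pipe 2: V = 4.786 m/s, Re = 2.95×10^6, ε/D = 7.81×10^-4, f = 0.01868, h_2 = f(L/D)V²/2g = 92.42 m
Series → Q common, losses add: H = Σh = 93.31 m

H ≈ 93.3 m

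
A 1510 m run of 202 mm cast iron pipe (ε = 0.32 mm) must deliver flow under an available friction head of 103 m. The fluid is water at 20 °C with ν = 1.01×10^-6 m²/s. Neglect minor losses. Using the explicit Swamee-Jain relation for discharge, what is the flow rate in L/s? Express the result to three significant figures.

Swamee-Jain (Type II): Q = -0.965·√(gD⁵h_f/L)·ln[ε/(3.7D) + √(3.17ν²L/(gD³h_f))]
√(gD⁵h_f/L) = √(9.81·0.202⁵·103/1510) = 0.01500
ε/(3.7D) = 4.28×10^-4; √(3.17ν²L/(gD³h_f)) = 2.42×10^-5
Q = -0.965·0.01500·ln(4.524×10^-4) = 0.1115 m³/s
Check: V = 3.48 m/s, Re = 6.96×10^5, f = 0.02245, h_f = 103 m ≈ 103 m ✓

Q ≈ 111 L/s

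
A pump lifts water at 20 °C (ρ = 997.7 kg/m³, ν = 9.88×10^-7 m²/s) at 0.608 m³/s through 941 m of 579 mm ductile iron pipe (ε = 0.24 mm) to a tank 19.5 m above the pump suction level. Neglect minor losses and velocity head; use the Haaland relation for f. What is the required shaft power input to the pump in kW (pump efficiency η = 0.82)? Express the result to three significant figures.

P_shaft ≈ 194 kW

V = 4Q/(πD²) = 2.309 m/s; Re = 1.35×10^6; ε/D = 4.15×10^-4; f = 0.01643
h_f = f(L/D)V²/2g = 7.256 m
Total head H = z + h_f = 19.5 + 7.256 = 26.76 m
P_hyd = ρgQH = 997.7·9.81·0.608·26.76 = 159.2 kW
P_shaft = P_hyd/η = 159.2/0.82 = 194.2 kW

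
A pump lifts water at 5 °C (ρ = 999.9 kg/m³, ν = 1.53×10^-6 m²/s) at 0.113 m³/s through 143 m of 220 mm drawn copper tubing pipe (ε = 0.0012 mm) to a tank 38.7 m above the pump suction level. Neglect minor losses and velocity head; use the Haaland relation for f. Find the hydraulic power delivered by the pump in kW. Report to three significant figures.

P_hyd ≈ 47.3 kW

V = 4Q/(πD²) = 2.973 m/s; Re = 4.27×10^5; ε/D = 5.45×10^-6; f = 0.01349
h_f = f(L/D)V²/2g = 3.950 m
Total head H = z + h_f = 38.7 + 3.950 = 42.65 m
P_hyd = ρgQH = 999.9·9.81·0.113·42.65 = 47.27 kW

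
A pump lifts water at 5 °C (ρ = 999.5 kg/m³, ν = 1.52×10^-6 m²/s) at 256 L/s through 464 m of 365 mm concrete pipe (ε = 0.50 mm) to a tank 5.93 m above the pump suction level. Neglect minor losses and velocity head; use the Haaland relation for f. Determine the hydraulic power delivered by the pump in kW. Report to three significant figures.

V = 4Q/(πD²) = 2.447 m/s; Re = 5.88×10^5; ε/D = 0.00137; f = 0.02163
h_f = f(L/D)V²/2g = 8.390 m
Total head H = z + h_f = 5.93 + 8.390 = 14.32 m
P_hyd = ρgQH = 999.5·9.81·0.256·14.32 = 35.94 kW

P_hyd ≈ 35.9 kW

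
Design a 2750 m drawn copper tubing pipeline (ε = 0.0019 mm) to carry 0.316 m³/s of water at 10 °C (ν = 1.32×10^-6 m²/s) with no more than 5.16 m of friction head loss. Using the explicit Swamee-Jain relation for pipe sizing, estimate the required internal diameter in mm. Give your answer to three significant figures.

Swamee-Jain (Type III): D = 0.66·[ε^1.25·(LQ²/(gh_f))^4.75 + ν·Q^9.4·(L/(gh_f))^5.2]^0.04
LQ²/(gh_f) = 5.425; L/(gh_f) = 54.33
Term 1 = ε^1.25·(…)^4.75 = 2.17×10^-4; Term 2 = ν·Q^9.4·(…)^5.2 = 0.0275
D = 0.66·(2.17×10^-4 + 0.0275)^0.04 = 0.5718 m = 572 mm
Check: V = 1.23 m/s, Re = 5.33×10^5, f = 0.01300, h_f = 4.82 m ≈ 5.16 m ✓

D ≈ 572 mm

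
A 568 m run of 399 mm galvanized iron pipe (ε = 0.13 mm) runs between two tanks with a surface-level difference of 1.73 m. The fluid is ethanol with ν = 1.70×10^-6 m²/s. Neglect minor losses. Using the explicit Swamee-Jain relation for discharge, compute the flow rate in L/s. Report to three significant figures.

Swamee-Jain (Type II): Q = -0.965·√(gD⁵h_f/L)·ln[ε/(3.7D) + √(3.17ν²L/(gD³h_f))]
√(gD⁵h_f/L) = √(9.81·0.399⁵·1.73/568) = 0.01738
ε/(3.7D) = 8.81×10^-5; √(3.17ν²L/(gD³h_f)) = 6.95×10^-5
Q = -0.965·0.01738·ln(1.575×10^-4) = 0.1469 m³/s
Check: V = 1.17 m/s, Re = 2.76×10^5, f = 0.01737, h_f = 1.74 m ≈ 1.73 m ✓

Q ≈ 147 L/s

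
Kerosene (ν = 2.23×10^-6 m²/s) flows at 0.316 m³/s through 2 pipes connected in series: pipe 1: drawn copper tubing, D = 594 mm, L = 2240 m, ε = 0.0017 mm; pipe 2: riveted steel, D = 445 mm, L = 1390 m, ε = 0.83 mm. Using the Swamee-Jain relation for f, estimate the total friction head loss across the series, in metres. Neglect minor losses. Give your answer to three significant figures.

Pipe 1: V = 1.140 m/s, Re = 3.04×10^5, ε/D = 2.86×10^-6, f = 0.01437, h_1 = f(L/D)V²/2g = 3.593 m
Pipe 2: V = 2.032 m/s, Re = 4.05×10^5, ε/D = 0.00187, f = 0.02359, h_2 = f(L/D)V²/2g = 15.51 m
Series → Q common, losses add: H = Σh = 19.10 m

H ≈ 19.1 m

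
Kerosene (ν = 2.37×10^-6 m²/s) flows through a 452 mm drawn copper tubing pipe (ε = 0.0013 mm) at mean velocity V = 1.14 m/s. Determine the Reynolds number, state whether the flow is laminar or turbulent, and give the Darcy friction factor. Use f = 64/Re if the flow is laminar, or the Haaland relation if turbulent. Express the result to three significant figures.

Re = VD/ν = 1.140·0.452/2.37×10^-6 = 2.17×10^5
Re > 4000 → turbulent; ε/D = 2.88×10^-6
Haaland: f = 0.01527

Re ≈ 2.17×10^5; turbulent; f ≈ 0.0153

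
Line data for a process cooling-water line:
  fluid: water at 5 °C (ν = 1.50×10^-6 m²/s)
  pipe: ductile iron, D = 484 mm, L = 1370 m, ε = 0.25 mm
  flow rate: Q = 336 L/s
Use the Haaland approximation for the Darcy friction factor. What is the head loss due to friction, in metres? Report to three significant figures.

h_f ≈ 8.45 m

V = 4Q/(πD²) = 4·0.336/(π·0.484²) = 1.826 m/s
Re = VD/ν = 1.826·0.484/1.50×10^-6 = 5.89×10^5 → turbulent
ε/D = 0.25/484 = 5.17×10^-4
Haaland: f = 0.01756
h_f = f(L/D)V²/(2g) = 0.01756·(1370/0.484)·1.826²/(2·9.81) = 8.452 m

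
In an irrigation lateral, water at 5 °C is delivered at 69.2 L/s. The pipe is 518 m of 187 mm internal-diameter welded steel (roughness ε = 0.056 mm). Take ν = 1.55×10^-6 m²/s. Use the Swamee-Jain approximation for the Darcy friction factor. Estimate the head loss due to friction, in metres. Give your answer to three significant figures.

h_f ≈ 15.3 m

V = 4Q/(πD²) = 4·0.0692/(π·0.187²) = 2.520 m/s
Re = VD/ν = 2.520·0.187/1.55×10^-6 = 3.04×10^5 → turbulent
ε/D = 0.056/187 = 2.99×10^-4
Swamee-Jain: f = 0.01704
h_f = f(L/D)V²/(2g) = 0.01704·(518/0.187)·2.520²/(2·9.81) = 15.27 m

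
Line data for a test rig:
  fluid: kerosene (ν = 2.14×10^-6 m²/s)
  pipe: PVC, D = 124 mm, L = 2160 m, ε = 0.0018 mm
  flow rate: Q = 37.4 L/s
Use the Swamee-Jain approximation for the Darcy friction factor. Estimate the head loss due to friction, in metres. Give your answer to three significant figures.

V = 4Q/(πD²) = 4·0.0374/(π·0.124²) = 3.097 m/s
Re = VD/ν = 3.097·0.124/2.14×10^-6 = 1.79×10^5 → turbulent
ε/D = 0.0018/124 = 1.45×10^-5
Swamee-Jain: f = 0.01599
h_f = f(L/D)V²/(2g) = 0.01599·(2160/0.124)·3.097²/(2·9.81) = 136.2 m

h_f ≈ 136 m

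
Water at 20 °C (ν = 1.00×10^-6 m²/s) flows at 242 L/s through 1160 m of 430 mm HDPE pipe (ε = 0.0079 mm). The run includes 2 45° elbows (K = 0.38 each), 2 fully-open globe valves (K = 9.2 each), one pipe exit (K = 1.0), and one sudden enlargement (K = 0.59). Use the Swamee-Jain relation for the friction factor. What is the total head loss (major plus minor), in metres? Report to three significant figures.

H_L ≈ 7.77 m

V = 4Q/(πD²) = 1.666 m/s; V²/2g = 0.1415 m
Re = 7.17×10^5, ε/D = 1.84×10^-5 → f = 0.01265 (Swamee-Jain)
Major: h_f = f(L/D)·V²/2g = 0.01265·2698·0.1415 = 4.829 m
Minor: ΣK = 20.8; h_m = ΣK·V²/2g = 2.937 m
Total H_L = 4.829 + 2.937 = 7.766 m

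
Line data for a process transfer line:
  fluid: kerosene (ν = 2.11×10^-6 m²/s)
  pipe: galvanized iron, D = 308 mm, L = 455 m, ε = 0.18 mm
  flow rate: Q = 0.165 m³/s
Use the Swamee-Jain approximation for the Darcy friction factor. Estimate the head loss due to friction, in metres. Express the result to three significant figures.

V = 4Q/(πD²) = 4·0.165/(π·0.308²) = 2.215 m/s
Re = VD/ν = 2.215·0.308/2.11×10^-6 = 3.23×10^5 → turbulent
ε/D = 0.18/308 = 5.84×10^-4
Swamee-Jain: f = 0.01871
h_f = f(L/D)V²/(2g) = 0.01871·(455/0.308)·2.215²/(2·9.81) = 6.909 m

h_f ≈ 6.91 m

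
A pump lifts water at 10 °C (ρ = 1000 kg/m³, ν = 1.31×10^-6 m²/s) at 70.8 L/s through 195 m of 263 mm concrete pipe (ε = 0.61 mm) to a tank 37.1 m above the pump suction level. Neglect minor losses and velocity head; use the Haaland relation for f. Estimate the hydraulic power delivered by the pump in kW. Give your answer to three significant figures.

P_hyd ≈ 26.9 kW

V = 4Q/(πD²) = 1.303 m/s; Re = 2.62×10^5; ε/D = 0.00232; f = 0.02497
h_f = f(L/D)V²/2g = 1.603 m
Total head H = z + h_f = 37.1 + 1.603 = 38.70 m
P_hyd = ρgQH = 1000·9.81·0.0708·38.70 = 26.88 kW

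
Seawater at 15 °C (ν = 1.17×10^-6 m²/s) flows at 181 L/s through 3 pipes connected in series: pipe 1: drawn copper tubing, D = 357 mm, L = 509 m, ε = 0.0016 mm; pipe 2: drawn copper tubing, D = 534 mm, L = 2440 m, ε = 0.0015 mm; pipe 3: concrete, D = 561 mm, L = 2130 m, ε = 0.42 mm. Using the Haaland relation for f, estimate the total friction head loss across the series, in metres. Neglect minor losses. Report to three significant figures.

Pipe 1: V = 1.808 m/s, Re = 5.52×10^5, ε/D = 4.48×10^-6, f = 0.01289, h_1 = f(L/D)V²/2g = 3.062 m
Pipe 2: V = 0.8082 m/s, Re = 3.69×10^5, ε/D = 2.81×10^-6, f = 0.01383, h_2 = f(L/D)V²/2g = 2.104 m
Pipe 3: V = 0.7323 m/s, Re = 3.51×10^5, ε/D = 7.49×10^-4, f = 0.01925, h_3 = f(L/D)V²/2g = 1.997 m
Series → Q common, losses add: H = Σh = 7.163 m

H ≈ 7.16 m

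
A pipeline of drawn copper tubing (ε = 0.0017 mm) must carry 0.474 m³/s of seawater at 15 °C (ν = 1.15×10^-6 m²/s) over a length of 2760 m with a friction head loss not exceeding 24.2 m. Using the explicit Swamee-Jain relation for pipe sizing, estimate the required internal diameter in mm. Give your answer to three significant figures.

D ≈ 481 mm

Swamee-Jain (Type III): D = 0.66·[ε^1.25·(LQ²/(gh_f))^4.75 + ν·Q^9.4·(L/(gh_f))^5.2]^0.04
LQ²/(gh_f) = 2.612; L/(gh_f) = 11.63
Term 1 = ε^1.25·(…)^4.75 = 5.87×10^-6; Term 2 = ν·Q^9.4·(…)^5.2 = 3.57×10^-4
D = 0.66·(5.87×10^-6 + 3.57×10^-4)^0.04 = 0.4808 m = 481 mm
Check: V = 2.61 m/s, Re = 1.09×10^6, f = 0.01153, h_f = 23.0 m ≈ 24.2 m ✓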